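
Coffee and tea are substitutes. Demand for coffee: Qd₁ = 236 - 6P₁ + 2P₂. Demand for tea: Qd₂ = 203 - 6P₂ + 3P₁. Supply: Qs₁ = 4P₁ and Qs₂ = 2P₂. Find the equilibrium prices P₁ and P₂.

P₁ = 31, P₂ = 37

Market 1: 236 - 6P₁ + 2P₂ = 4P₁ → 10P₁ - 2P₂ = 236.
Market 2: 8P₂ - 3P₁ = 203.
Eliminating P₂: 8×(1) + 2×(2) gives 74P₁ = 2294, so P₁ = 31.
Back-substitute into (2): P₂ = (203 + 3×31) / 8 = 37.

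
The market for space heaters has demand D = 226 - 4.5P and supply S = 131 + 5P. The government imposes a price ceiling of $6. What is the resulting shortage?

Shortage = 38

Equilibrium price would be P* = 10, so the ceiling at 6 binds.
At P = 6: D = 226 − 4.5(6) = 199, S = 131 + 5(6) = 161.
Shortage = 199 − 161 = 38.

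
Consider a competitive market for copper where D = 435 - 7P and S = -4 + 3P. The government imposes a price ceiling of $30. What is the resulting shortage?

Equilibrium price would be P* = 43.9, so the ceiling at 30 binds.
At P = 30: D = 435 − 7(30) = 225, S = -4 + 3(30) = 86.
Shortage = 225 − 86 = 139.

Shortage = 139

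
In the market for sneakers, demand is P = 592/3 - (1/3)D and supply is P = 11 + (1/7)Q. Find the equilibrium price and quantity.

P* = 66.9, Q* = 391.3

Set the two price expressions equal: 592/3 - (1/3)Q = 11 + (1/7)Q.
559/3 = (10/21)Q, so Q* = 391.3.
P* = 592/3 − (1/3)(391.3) = 66.9.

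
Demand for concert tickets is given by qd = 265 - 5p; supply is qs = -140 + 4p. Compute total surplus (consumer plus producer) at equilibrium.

Total surplus = 360

Equilibrium: 265 - 5p = -140 + 4p gives p* = 45, q* = 40.
Demand choke price: p = 53; supply starts at p = 35.
CS = ½(53 − 45)(40) = 160; PS = ½(45 − 35)(40) = 200.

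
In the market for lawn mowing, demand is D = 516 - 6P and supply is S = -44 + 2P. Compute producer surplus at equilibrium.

Producer surplus = 2304

Equilibrium: 516 - 6P = -44 + 2P gives P* = 70, Q* = 96.
Supply starts at P = 22 (where S = 0).
PS = ½(70 − 22)(96) = 2304.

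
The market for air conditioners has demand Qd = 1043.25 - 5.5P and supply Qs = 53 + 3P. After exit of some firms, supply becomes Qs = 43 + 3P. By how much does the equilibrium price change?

Original equilibrium: P* = 116.5, Q* = 402.5.
New equilibrium: 1043.25 - 5.5P = 43 + 3P, so 1000.25 = 8.5P and P' = 4001/34; Q' = 1043.25 − 5.5(4001/34) = 13465/34.
Change in price: 4001/34 − 116.5 = 20/17.

ΔP = 20/17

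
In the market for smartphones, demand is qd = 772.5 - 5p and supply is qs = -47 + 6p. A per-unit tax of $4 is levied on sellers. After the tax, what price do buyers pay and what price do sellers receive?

Pre-tax equilibrium: p* = 74.5, q* = 400.
Tax on sellers shifts supply to qs = -47 + 6(p − 4) = -71 + 6p.
772.5 - 5p = -71 + 6p gives buyer price pb = 1687/22; sellers receive ps = 1687/22 − 4 = 1599/22.
New quantity: q = 772.5 − 5(1687/22) = 4280/11.

Buyers pay 1687/22, sellers receive 1599/22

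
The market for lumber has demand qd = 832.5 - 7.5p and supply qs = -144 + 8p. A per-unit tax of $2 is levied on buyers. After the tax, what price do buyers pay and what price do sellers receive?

Buyers pay 1985/31, sellers receive 1923/31

Pre-tax equilibrium: p* = 63, q* = 360.
Tax on buyers shifts demand to qd = 832.5 − 7.5(p + 2) = 817.5 - 7.5p.
817.5 - 7.5p = -144 + 8p gives seller price ps = 1923/31; buyers pay pb = 1923/31 + 2 = 1985/31.
New quantity: q = 832.5 − 7.5(1985/31) = 10920/31.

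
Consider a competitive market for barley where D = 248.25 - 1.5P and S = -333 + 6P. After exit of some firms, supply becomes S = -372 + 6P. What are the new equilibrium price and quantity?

P' = 82.7, Q' = 124.2

Original equilibrium: P* = 77.5, Q* = 132.
New equilibrium: 248.25 - 1.5P = -372 + 6P, so 620.25 = 7.5P and P' = 82.7; Q' = 248.25 − 1.5(82.7) = 124.2.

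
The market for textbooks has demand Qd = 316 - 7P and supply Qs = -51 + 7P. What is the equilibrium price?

Set Qd = Qs: 316 - 7P = -51 + 7P.
367 = 14P, so P* = 367/14.
Q* = 316 − 7(367/14) = 132.5.

P* = 367/14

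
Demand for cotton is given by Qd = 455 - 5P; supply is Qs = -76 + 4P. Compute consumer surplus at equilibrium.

Consumer surplus = 2560

Equilibrium: 455 - 5P = -76 + 4P gives P* = 59, Q* = 160.
Demand choke price (Qd = 0): P = 91.
CS = ½(91 − 59)(160) = 2560.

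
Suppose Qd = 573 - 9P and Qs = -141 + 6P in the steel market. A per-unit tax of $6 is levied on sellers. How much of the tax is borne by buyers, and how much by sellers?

Pre-tax equilibrium: P* = 47.6, Q* = 144.6.
Tax on sellers shifts supply to Qs = -141 + 6(P − 6) = -177 + 6P.
573 - 9P = -177 + 6P gives buyer price Pb = 50; sellers receive Ps = 50 − 6 = 44.
New quantity: Q = 573 − 9(50) = 123.
Buyer burden = 50 − 47.6 = 2.4; seller burden = 47.6 − 44 = 3.6.

Buyers bear $2.4, sellers bear $3.6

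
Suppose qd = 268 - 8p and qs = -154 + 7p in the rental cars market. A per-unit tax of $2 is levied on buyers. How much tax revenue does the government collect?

Pre-tax equilibrium: p* = 422/15, q* = 644/15.
Tax on buyers shifts demand to qd = 268 − 8(p + 2) = 252 - 8p.
252 - 8p = -154 + 7p gives seller price ps = 406/15; buyers pay pb = 406/15 + 2 = 436/15.
New quantity: q = 268 − 8(436/15) = 532/15.
Revenue = 2 × 532/15 = 1064/15.

Tax revenue = 1064/15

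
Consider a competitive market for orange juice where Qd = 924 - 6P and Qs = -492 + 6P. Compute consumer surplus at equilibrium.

Equilibrium: 924 - 6P = -492 + 6P gives P* = 118, Q* = 216.
Demand choke price (Qd = 0): P = 154.
CS = ½(154 − 118)(216) = 3888.

Consumer surplus = 3888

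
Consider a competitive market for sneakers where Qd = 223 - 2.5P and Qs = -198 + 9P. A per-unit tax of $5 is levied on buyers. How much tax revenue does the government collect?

Pre-tax equilibrium: P* = 842/23, Q* = 3024/23.
Tax on buyers shifts demand to Qd = 223 − 2.5(P + 5) = 210.5 - 2.5P.
210.5 - 2.5P = -198 + 9P gives seller price Ps = 817/23; buyers pay Pb = 817/23 + 5 = 932/23.
New quantity: Q = 223 − 2.5(932/23) = 2799/23.
Revenue = 5 × 2799/23 = 13995/23.

Tax revenue = 13995/23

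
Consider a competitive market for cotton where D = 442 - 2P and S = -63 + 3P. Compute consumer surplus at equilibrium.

Consumer surplus = 14400

Equilibrium: 442 - 2P = -63 + 3P gives P* = 101, Q* = 240.
Demand choke price (D = 0): P = 221.
CS = ½(221 − 101)(240) = 14400.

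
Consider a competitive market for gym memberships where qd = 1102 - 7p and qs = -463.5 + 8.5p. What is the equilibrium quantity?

q* = 395

Set qd = qs: 1102 - 7p = -463.5 + 8.5p.
1565.5 = 15.5p, so p* = 101.
q* = 1102 − 7(101) = 395.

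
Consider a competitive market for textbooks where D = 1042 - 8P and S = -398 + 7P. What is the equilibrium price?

P* = 96

Set D = S: 1042 - 8P = -398 + 7P.
1440 = 15P, so P* = 96.
Q* = 1042 − 8(96) = 274.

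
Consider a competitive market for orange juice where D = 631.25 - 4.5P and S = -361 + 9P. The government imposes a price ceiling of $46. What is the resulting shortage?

Equilibrium price would be P* = 73.5, so the ceiling at 46 binds.
At P = 46: D = 631.25 − 4.5(46) = 424.25, S = -361 + 9(46) = 53.
Shortage = 424.25 − 53 = 371.25.

Shortage = 371.25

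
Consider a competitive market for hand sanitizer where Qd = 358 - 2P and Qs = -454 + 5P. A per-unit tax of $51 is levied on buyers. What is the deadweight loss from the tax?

Pre-tax equilibrium: P* = 116, Q* = 126.
Tax on buyers shifts demand to Qd = 358 − 2(P + 51) = 256 - 2P.
256 - 2P = -454 + 5P gives seller price Ps = 710/7; buyers pay Pb = 710/7 + 51 = 1067/7.
New quantity: Q = 358 − 2(1067/7) = 372/7.
DWL = ½ × 51 × (126 − 372/7) = 13005/7.

Deadweight loss = 13005/7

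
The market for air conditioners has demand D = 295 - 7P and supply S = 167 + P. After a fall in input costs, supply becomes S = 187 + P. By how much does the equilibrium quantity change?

Original equilibrium: P* = 16, Q* = 183.
New equilibrium: 295 - 7P = 187 + P, so 108 = 8P and P' = 13.5; Q' = 295 − 7(13.5) = 200.5.
Change in quantity: 200.5 − 183 = 17.5.

ΔQ = 17.5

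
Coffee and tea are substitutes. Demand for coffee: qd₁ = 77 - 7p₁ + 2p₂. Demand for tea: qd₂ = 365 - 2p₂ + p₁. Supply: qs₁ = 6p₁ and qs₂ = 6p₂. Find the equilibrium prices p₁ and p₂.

Market 1: 77 - 7p₁ + 2p₂ = 6p₁ → 13p₁ - 2p₂ = 77.
Market 2: 8p₂ - p₁ = 365.
Eliminating p₂: 8×(1) + 2×(2) gives 102p₁ = 1346, so p₁ = 673/51.
Back-substitute into (2): p₂ = (365 + 1×673/51) / 8 = 2411/51.

p₁ = 673/51, p₂ = 2411/51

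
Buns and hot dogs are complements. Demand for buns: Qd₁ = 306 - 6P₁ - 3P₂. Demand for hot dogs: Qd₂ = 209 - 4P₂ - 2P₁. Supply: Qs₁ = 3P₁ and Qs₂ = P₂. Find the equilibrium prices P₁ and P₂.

P₁ = 301/13, P₂ = 423/13

Market 1: 306 - 6P₁ - 3P₂ = 3P₁ → 9P₁ + 3P₂ = 306.
Market 2: 5P₂ + 2P₁ = 209.
Eliminating P₂: 5×(1) − 3×(2) gives 39P₁ = 903, so P₁ = 301/13.
Back-substitute into (2): P₂ = (209 − 2×301/13) / 5 = 423/13.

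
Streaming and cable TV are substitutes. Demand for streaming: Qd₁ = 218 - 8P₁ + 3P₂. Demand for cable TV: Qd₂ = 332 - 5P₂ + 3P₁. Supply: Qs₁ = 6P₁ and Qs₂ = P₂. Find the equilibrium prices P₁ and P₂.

Market 1: 218 - 8P₁ + 3P₂ = 6P₁ → 14P₁ - 3P₂ = 218.
Market 2: 6P₂ - 3P₁ = 332.
Eliminating P₂: 6×(1) + 3×(2) gives 75P₁ = 2304, so P₁ = 30.72.
Back-substitute into (2): P₂ = (332 + 3×30.72) / 6 = 5302/75.

P₁ = 30.72, P₂ = 5302/75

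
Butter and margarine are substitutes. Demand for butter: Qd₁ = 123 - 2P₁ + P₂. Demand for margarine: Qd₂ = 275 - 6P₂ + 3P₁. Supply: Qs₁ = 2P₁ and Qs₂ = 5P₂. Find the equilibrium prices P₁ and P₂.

Market 1: 123 - 2P₁ + P₂ = 2P₁ → 4P₁ - P₂ = 123.
Market 2: 11P₂ - 3P₁ = 275.
Eliminating P₂: 11×(1) + 1×(2) gives 41P₁ = 1628, so P₁ = 1628/41.
Back-substitute into (2): P₂ = (275 + 3×1628/41) / 11 = 1469/41.

P₁ = 1628/41, P₂ = 1469/41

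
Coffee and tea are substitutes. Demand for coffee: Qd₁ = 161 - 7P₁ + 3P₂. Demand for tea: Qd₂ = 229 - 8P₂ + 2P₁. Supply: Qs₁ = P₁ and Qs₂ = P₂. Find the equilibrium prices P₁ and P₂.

Market 1: 161 - 7P₁ + 3P₂ = P₁ → 8P₁ - 3P₂ = 161.
Market 2: 9P₂ - 2P₁ = 229.
Eliminating P₂: 9×(1) + 3×(2) gives 66P₁ = 2136, so P₁ = 356/11.
Back-substitute into (2): P₂ = (229 + 2×356/11) / 9 = 359/11.

P₁ = 356/11, P₂ = 359/11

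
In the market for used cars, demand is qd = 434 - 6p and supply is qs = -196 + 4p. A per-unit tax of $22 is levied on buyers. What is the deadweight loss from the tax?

Deadweight loss = 580.8

Pre-tax equilibrium: p* = 63, q* = 56.
Tax on buyers shifts demand to qd = 434 − 6(p + 22) = 302 - 6p.
302 - 6p = -196 + 4p gives seller price ps = 49.8; buyers pay pb = 49.8 + 22 = 71.8.
New quantity: q = 434 − 6(71.8) = 3.2.
DWL = ½ × 22 × (56 − 3.2) = 580.8.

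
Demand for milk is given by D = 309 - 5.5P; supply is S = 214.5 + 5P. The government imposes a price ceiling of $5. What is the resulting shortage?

Equilibrium price would be P* = 9, so the ceiling at 5 binds.
At P = 5: D = 309 − 5.5(5) = 281.5, S = 214.5 + 5(5) = 239.5.
Shortage = 281.5 − 239.5 = 42.

Shortage = 42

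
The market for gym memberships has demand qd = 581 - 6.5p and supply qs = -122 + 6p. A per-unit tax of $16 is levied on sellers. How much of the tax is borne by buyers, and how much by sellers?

Buyers bear $7.68, sellers bear $8.32

Pre-tax equilibrium: p* = 56.24, q* = 215.44.
Tax on sellers shifts supply to qs = -122 + 6(p − 16) = -218 + 6p.
581 - 6.5p = -218 + 6p gives buyer price pb = 63.92; sellers receive ps = 63.92 − 16 = 47.92.
New quantity: q = 581 − 6.5(63.92) = 165.52.
Buyer burden = 63.92 − 56.24 = 7.68; seller burden = 56.24 − 47.92 = 8.32.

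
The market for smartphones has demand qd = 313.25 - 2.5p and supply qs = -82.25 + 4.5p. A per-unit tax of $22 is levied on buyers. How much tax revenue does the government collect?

Pre-tax equilibrium: p* = 56.5, q* = 172.
Tax on buyers shifts demand to qd = 313.25 − 2.5(p + 22) = 258.25 - 2.5p.
258.25 - 2.5p = -82.25 + 4.5p gives seller price ps = 681/14; buyers pay pb = 681/14 + 22 = 989/14.
New quantity: q = 313.25 − 2.5(989/14) = 1913/14.
Revenue = 22 × 1913/14 = 21043/7.

Tax revenue = 21043/7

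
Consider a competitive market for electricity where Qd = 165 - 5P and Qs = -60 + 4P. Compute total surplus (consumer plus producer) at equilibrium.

Equilibrium: 165 - 5P = -60 + 4P gives P* = 25, Q* = 40.
Demand choke price: P = 33; supply starts at P = 15.
CS = ½(33 − 25)(40) = 160; PS = ½(25 − 15)(40) = 200.

Total surplus = 360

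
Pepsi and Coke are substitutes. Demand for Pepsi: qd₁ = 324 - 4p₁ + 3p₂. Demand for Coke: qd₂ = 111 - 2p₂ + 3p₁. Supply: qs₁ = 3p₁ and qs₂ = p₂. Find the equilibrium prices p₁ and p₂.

p₁ = 108.75, p₂ = 145.75

Market 1: 324 - 4p₁ + 3p₂ = 3p₁ → 7p₁ - 3p₂ = 324.
Market 2: 3p₂ - 3p₁ = 111.
Eliminating p₂: 3×(1) + 3×(2) gives 12p₁ = 1305, so p₁ = 108.75.
Back-substitute into (2): p₂ = (111 + 3×108.75) / 3 = 145.75.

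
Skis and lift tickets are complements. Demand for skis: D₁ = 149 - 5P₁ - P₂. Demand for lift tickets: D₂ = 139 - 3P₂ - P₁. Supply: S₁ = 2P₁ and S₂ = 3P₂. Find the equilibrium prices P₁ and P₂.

Market 1: 149 - 5P₁ - P₂ = 2P₁ → 7P₁ + P₂ = 149.
Market 2: 6P₂ + P₁ = 139.
Eliminating P₂: 6×(1) − 1×(2) gives 41P₁ = 755, so P₁ = 755/41.
Back-substitute into (2): P₂ = (139 − 1×755/41) / 6 = 824/41.

P₁ = 755/41, P₂ = 824/41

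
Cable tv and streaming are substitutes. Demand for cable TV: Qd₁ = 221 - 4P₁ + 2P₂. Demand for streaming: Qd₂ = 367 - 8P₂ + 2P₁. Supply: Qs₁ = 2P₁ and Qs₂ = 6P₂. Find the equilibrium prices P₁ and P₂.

Market 1: 221 - 4P₁ + 2P₂ = 2P₁ → 6P₁ - 2P₂ = 221.
Market 2: 14P₂ - 2P₁ = 367.
Eliminating P₂: 14×(1) + 2×(2) gives 80P₁ = 3828, so P₁ = 47.85.
Back-substitute into (2): P₂ = (367 + 2×47.85) / 14 = 33.05.

P₁ = 47.85, P₂ = 33.05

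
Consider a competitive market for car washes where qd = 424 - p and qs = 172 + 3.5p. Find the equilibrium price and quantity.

p* = 56, q* = 368

Set qd = qs: 424 - p = 172 + 3.5p.
252 = 4.5p, so p* = 56.
q* = 424 − 1(56) = 368.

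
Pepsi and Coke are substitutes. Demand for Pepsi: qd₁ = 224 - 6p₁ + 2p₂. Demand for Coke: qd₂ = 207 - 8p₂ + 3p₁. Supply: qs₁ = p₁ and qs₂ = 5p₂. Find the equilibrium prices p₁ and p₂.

p₁ = 3326/85, p₂ = 2121/85

Market 1: 224 - 6p₁ + 2p₂ = p₁ → 7p₁ - 2p₂ = 224.
Market 2: 13p₂ - 3p₁ = 207.
Eliminating p₂: 13×(1) + 2×(2) gives 85p₁ = 3326, so p₁ = 3326/85.
Back-substitute into (2): p₂ = (207 + 3×3326/85) / 13 = 2121/85.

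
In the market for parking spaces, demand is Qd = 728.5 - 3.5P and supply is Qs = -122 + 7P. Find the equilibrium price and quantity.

Set Qd = Qs: 728.5 - 3.5P = -122 + 7P.
850.5 = 10.5P, so P* = 81.
Q* = 728.5 − 3.5(81) = 445.

P* = 81, Q* = 445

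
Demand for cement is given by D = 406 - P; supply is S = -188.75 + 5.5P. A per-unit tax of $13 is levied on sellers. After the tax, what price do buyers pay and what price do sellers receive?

Pre-tax equilibrium: P* = 91.5, Q* = 314.5.
Tax on sellers shifts supply to S = -188.75 + 5.5(P − 13) = -260.25 + 5.5P.
406 - P = -260.25 + 5.5P gives buyer price Pb = 102.5; sellers receive Ps = 102.5 − 13 = 89.5.
New quantity: Q = 406 − 1(102.5) = 303.5.

Buyers pay $102.5, sellers receive $89.5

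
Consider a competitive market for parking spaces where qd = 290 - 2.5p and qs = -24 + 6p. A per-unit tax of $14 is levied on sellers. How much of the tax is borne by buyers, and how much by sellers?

Buyers bear 168/17, sellers bear 70/17

Pre-tax equilibrium: p* = 628/17, q* = 3360/17.
Tax on sellers shifts supply to qs = -24 + 6(p − 14) = -108 + 6p.
290 - 2.5p = -108 + 6p gives buyer price pb = 796/17; sellers receive ps = 796/17 − 14 = 558/17.
New quantity: q = 290 − 2.5(796/17) = 2940/17.
Buyer burden = 796/17 − 628/17 = 168/17; seller burden = 628/17 − 558/17 = 70/17.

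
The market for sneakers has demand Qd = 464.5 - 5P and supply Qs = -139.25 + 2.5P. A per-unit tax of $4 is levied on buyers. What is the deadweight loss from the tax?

Pre-tax equilibrium: P* = 80.5, Q* = 62.
Tax on buyers shifts demand to Qd = 464.5 − 5(P + 4) = 444.5 - 5P.
444.5 - 5P = -139.25 + 2.5P gives seller price Ps = 467/6; buyers pay Pb = 467/6 + 4 = 491/6.
New quantity: Q = 464.5 − 5(491/6) = 166/3.
DWL = ½ × 4 × (62 − 166/3) = 40/3.

Deadweight loss = 40/3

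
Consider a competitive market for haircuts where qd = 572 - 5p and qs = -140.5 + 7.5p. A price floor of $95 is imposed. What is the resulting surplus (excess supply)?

Surplus = 475

Equilibrium price would be p* = 57, so the floor at 95 binds.
At p = 95: qd = 97, qs = 572.
Surplus = 572 − 97 = 475.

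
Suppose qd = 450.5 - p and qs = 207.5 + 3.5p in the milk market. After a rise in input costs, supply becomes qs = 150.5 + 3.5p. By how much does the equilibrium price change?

Δp = 38/3

Original equilibrium: p* = 54, q* = 396.5.
New equilibrium: 450.5 - p = 150.5 + 3.5p, so 300 = 4.5p and p' = 200/3; q' = 450.5 − 1(200/3) = 2303/6.
Change in price: 200/3 − 54 = 38/3.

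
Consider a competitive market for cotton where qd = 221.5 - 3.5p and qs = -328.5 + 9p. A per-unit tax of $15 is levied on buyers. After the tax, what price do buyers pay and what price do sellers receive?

Pre-tax equilibrium: p* = 44, q* = 67.5.
Tax on buyers shifts demand to qd = 221.5 − 3.5(p + 15) = 169 - 3.5p.
169 - 3.5p = -328.5 + 9p gives seller price ps = 39.8; buyers pay pb = 39.8 + 15 = 54.8.
New quantity: q = 221.5 − 3.5(54.8) = 29.7.

Buyers pay $54.8, sellers receive $39.8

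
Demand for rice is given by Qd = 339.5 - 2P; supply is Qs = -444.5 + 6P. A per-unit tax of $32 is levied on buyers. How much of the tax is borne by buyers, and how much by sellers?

Pre-tax equilibrium: P* = 98, Q* = 143.5.
Tax on buyers shifts demand to Qd = 339.5 − 2(P + 32) = 275.5 - 2P.
275.5 - 2P = -444.5 + 6P gives seller price Ps = 90; buyers pay Pb = 90 + 32 = 122.
New quantity: Q = 339.5 − 2(122) = 95.5.
Buyer burden = 122 − 98 = 24; seller burden = 98 − 90 = 8.

Buyers bear $24, sellers bear $8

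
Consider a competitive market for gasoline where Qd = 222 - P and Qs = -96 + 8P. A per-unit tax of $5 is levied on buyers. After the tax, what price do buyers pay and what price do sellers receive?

Buyers pay 358/9, sellers receive 313/9

Pre-tax equilibrium: P* = 106/3, Q* = 560/3.
Tax on buyers shifts demand to Qd = 222 − 1(P + 5) = 217 - P.
217 - P = -96 + 8P gives seller price Ps = 313/9; buyers pay Pb = 313/9 + 5 = 358/9.
New quantity: Q = 222 − 1(358/9) = 1640/9.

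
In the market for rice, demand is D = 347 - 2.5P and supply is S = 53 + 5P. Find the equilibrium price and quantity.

Set D = S: 347 - 2.5P = 53 + 5P.
294 = 7.5P, so P* = 39.2.
Q* = 347 − 2.5(39.2) = 249.

P* = 39.2, Q* = 249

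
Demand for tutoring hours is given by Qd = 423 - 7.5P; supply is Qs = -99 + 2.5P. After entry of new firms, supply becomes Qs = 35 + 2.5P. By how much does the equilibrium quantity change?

Original equilibrium: P* = 52.2, Q* = 31.5.
New equilibrium: 423 - 7.5P = 35 + 2.5P, so 388 = 10P and P' = 38.8; Q' = 423 − 7.5(38.8) = 132.
Change in quantity: 132 − 31.5 = 100.5.

ΔQ = 100.5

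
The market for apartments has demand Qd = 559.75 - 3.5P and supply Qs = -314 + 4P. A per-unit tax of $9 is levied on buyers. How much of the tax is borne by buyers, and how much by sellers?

Pre-tax equilibrium: P* = 116.5, Q* = 152.
Tax on buyers shifts demand to Qd = 559.75 − 3.5(P + 9) = 528.25 - 3.5P.
528.25 - 3.5P = -314 + 4P gives seller price Ps = 112.3; buyers pay Pb = 112.3 + 9 = 121.3.
New quantity: Q = 559.75 − 3.5(121.3) = 135.2.
Buyer burden = 121.3 − 116.5 = 4.8; seller burden = 116.5 − 112.3 = 4.2.

Buyers bear $4.8, sellers bear $4.2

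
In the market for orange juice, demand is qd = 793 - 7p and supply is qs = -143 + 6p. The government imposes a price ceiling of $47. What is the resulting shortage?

Equilibrium price would be p* = 72, so the ceiling at 47 binds.
At p = 47: qd = 793 − 7(47) = 464, qs = -143 + 6(47) = 139.
Shortage = 464 − 139 = 325.

Shortage = 325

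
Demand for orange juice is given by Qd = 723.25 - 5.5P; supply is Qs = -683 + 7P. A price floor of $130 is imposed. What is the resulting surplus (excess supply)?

Surplus = 218.75

Equilibrium price would be P* = 112.5, so the floor at 130 binds.
At P = 130: Qd = 8.25, Qs = 227.
Surplus = 227 − 8.25 = 218.75.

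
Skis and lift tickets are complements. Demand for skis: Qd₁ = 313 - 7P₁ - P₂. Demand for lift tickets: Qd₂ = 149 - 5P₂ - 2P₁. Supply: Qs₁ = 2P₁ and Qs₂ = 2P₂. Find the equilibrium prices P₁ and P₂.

P₁ = 2042/61, P₂ = 715/61

Market 1: 313 - 7P₁ - P₂ = 2P₁ → 9P₁ + P₂ = 313.
Market 2: 7P₂ + 2P₁ = 149.
Eliminating P₂: 7×(1) − 1×(2) gives 61P₁ = 2042, so P₁ = 2042/61.
Back-substitute into (2): P₂ = (149 − 2×2042/61) / 7 = 715/61.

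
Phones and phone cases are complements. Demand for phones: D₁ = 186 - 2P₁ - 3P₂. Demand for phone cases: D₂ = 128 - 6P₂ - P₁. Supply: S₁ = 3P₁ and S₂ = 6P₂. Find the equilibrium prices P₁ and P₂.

Market 1: 186 - 2P₁ - 3P₂ = 3P₁ → 5P₁ + 3P₂ = 186.
Market 2: 12P₂ + P₁ = 128.
Eliminating P₂: 12×(1) − 3×(2) gives 57P₁ = 1848, so P₁ = 616/19.
Back-substitute into (2): P₂ = (128 − 1×616/19) / 12 = 454/57.

P₁ = 616/19, P₂ = 454/57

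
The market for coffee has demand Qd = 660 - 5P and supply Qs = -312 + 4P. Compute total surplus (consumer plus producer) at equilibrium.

Equilibrium: 660 - 5P = -312 + 4P gives P* = 108, Q* = 120.
Demand choke price: P = 132; supply starts at P = 78.
CS = ½(132 − 108)(120) = 1440; PS = ½(108 − 78)(120) = 1800.

Total surplus = 3240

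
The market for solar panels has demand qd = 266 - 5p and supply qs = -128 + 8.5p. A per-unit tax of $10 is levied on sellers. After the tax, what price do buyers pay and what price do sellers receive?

Pre-tax equilibrium: p* = 788/27, q* = 3242/27.
Tax on sellers shifts supply to qs = -128 + 8.5(p − 10) = -213 + 8.5p.
266 - 5p = -213 + 8.5p gives buyer price pb = 958/27; sellers receive ps = 958/27 − 10 = 688/27.
New quantity: q = 266 − 5(958/27) = 2392/27.

Buyers pay 958/27, sellers receive 688/27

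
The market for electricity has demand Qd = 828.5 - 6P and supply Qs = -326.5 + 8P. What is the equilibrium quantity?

Q* = 333.5

Set Qd = Qs: 828.5 - 6P = -326.5 + 8P.
1155 = 14P, so P* = 82.5.
Q* = 828.5 − 6(82.5) = 333.5.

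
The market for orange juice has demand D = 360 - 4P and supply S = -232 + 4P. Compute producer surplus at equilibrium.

Producer surplus = 512

Equilibrium: 360 - 4P = -232 + 4P gives P* = 74, Q* = 64.
Supply starts at P = 58 (where S = 0).
PS = ½(74 − 58)(64) = 512.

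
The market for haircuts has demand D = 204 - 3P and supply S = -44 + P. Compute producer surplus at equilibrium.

Equilibrium: 204 - 3P = -44 + P gives P* = 62, Q* = 18.
Supply starts at P = 44 (where S = 0).
PS = ½(62 − 44)(18) = 162.

Producer surplus = 162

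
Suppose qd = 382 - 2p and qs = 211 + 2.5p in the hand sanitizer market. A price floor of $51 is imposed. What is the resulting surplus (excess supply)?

Surplus = 58.5

Equilibrium price would be p* = 38, so the floor at 51 binds.
At p = 51: qd = 280, qs = 338.5.
Surplus = 338.5 − 280 = 58.5.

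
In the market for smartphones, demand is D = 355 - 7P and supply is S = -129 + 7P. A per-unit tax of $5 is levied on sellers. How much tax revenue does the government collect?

Pre-tax equilibrium: P* = 242/7, Q* = 113.
Tax on sellers shifts supply to S = -129 + 7(P − 5) = -164 + 7P.
355 - 7P = -164 + 7P gives buyer price Pb = 519/14; sellers receive Ps = 519/14 − 5 = 449/14.
New quantity: Q = 355 − 7(519/14) = 95.5.
Revenue = 5 × 95.5 = 477.5.

Tax revenue = 477.5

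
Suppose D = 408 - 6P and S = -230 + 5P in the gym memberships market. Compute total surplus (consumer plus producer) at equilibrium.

Equilibrium: 408 - 6P = -230 + 5P gives P* = 58, Q* = 60.
Demand choke price: P = 68; supply starts at P = 46.
CS = ½(68 − 58)(60) = 300; PS = ½(58 − 46)(60) = 360.

Total surplus = 660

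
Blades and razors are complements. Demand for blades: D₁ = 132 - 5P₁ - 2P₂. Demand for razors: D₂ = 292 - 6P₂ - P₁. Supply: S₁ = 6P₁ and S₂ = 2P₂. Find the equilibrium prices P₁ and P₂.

P₁ = 236/43, P₂ = 1540/43

Market 1: 132 - 5P₁ - 2P₂ = 6P₁ → 11P₁ + 2P₂ = 132.
Market 2: 8P₂ + P₁ = 292.
Eliminating P₂: 8×(1) − 2×(2) gives 86P₁ = 472, so P₁ = 236/43.
Back-substitute into (2): P₂ = (292 − 1×236/43) / 8 = 1540/43.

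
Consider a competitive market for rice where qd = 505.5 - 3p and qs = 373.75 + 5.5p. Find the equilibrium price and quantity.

Set qd = qs: 505.5 - 3p = 373.75 + 5.5p.
131.75 = 8.5p, so p* = 15.5.
q* = 505.5 − 3(15.5) = 459.

p* = 15.5, q* = 459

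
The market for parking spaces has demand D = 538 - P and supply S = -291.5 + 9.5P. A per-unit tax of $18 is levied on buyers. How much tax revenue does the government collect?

Tax revenue = 55782/7

Pre-tax equilibrium: P* = 79, Q* = 459.
Tax on buyers shifts demand to D = 538 − 1(P + 18) = 520 - P.
520 - P = -291.5 + 9.5P gives seller price Ps = 541/7; buyers pay Pb = 541/7 + 18 = 667/7.
New quantity: Q = 538 − 1(667/7) = 3099/7.
Revenue = 18 × 3099/7 = 55782/7.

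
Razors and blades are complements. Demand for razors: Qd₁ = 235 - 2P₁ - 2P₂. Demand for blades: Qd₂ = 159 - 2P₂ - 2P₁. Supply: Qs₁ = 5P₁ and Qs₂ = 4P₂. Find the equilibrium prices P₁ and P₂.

P₁ = 546/19, P₂ = 643/38

Market 1: 235 - 2P₁ - 2P₂ = 5P₁ → 7P₁ + 2P₂ = 235.
Market 2: 6P₂ + 2P₁ = 159.
Eliminating P₂: 6×(1) − 2×(2) gives 38P₁ = 1092, so P₁ = 546/19.
Back-substitute into (2): P₂ = (159 − 2×546/19) / 6 = 643/38.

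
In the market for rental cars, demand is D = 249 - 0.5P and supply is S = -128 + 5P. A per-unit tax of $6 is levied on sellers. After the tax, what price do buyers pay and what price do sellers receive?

Pre-tax equilibrium: P* = 754/11, Q* = 2362/11.
Tax on sellers shifts supply to S = -128 + 5(P − 6) = -158 + 5P.
249 - 0.5P = -158 + 5P gives buyer price Pb = 74; sellers receive Ps = 74 − 6 = 68.
New quantity: Q = 249 − 0.5(74) = 212.

Buyers pay $74, sellers receive $68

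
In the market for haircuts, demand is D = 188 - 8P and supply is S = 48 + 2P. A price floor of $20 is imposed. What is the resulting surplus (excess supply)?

Surplus = 60

Equilibrium price would be P* = 14, so the floor at 20 binds.
At P = 20: D = 28, S = 88.
Surplus = 88 − 28 = 60.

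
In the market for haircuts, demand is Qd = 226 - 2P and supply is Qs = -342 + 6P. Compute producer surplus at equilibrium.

Equilibrium: 226 - 2P = -342 + 6P gives P* = 71, Q* = 84.
Supply starts at P = 57 (where Qs = 0).
PS = ½(71 − 57)(84) = 588.

Producer surplus = 588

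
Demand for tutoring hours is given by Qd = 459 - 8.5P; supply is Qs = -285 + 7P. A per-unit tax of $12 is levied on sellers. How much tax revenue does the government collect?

Pre-tax equilibrium: P* = 48, Q* = 51.
Tax on sellers shifts supply to Qs = -285 + 7(P − 12) = -369 + 7P.
459 - 8.5P = -369 + 7P gives buyer price Pb = 1656/31; sellers receive Ps = 1656/31 − 12 = 1284/31.
New quantity: Q = 459 − 8.5(1656/31) = 153/31.
Revenue = 12 × 153/31 = 1836/31.

Tax revenue = 1836/31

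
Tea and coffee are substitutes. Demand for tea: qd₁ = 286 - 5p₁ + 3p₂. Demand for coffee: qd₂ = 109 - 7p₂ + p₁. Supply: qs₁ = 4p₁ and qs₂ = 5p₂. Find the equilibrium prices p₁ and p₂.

p₁ = 35.8, p₂ = 181/15

Market 1: 286 - 5p₁ + 3p₂ = 4p₁ → 9p₁ - 3p₂ = 286.
Market 2: 12p₂ - p₁ = 109.
Eliminating p₂: 12×(1) + 3×(2) gives 105p₁ = 3759, so p₁ = 35.8.
Back-substitute into (2): p₂ = (109 + 1×35.8) / 12 = 181/15.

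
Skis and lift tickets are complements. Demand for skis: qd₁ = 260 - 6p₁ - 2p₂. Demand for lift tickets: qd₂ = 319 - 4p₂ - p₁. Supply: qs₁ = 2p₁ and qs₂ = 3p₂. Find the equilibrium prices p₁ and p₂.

p₁ = 197/9, p₂ = 382/9

Market 1: 260 - 6p₁ - 2p₂ = 2p₁ → 8p₁ + 2p₂ = 260.
Market 2: 7p₂ + p₁ = 319.
Eliminating p₂: 7×(1) − 2×(2) gives 54p₁ = 1182, so p₁ = 197/9.
Back-substitute into (2): p₂ = (319 − 1×197/9) / 7 = 382/9.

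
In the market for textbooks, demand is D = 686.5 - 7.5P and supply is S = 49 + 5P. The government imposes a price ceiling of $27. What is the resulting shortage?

Equilibrium price would be P* = 51, so the ceiling at 27 binds.
At P = 27: D = 686.5 − 7.5(27) = 484, S = 49 + 5(27) = 184.
Shortage = 484 − 184 = 300.

Shortage = 300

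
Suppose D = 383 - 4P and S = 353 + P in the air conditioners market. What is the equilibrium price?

P* = 6

Set D = S: 383 - 4P = 353 + P.
30 = 5P, so P* = 6.
Q* = 383 − 4(6) = 359.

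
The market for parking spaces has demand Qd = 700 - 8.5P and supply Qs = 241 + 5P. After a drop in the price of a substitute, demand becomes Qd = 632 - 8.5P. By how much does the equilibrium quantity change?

ΔQ = -680/27

Original equilibrium: P* = 34, Q* = 411.
New equilibrium: 632 - 8.5P = 241 + 5P, so 391 = 13.5P and P' = 782/27; Q' = 632 − 8.5(782/27) = 10417/27.
Change in quantity: 10417/27 − 411 = -680/27.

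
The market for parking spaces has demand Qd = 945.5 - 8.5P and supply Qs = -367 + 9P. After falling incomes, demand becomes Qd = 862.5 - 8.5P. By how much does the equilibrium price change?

Original equilibrium: P* = 75, Q* = 308.
New equilibrium: 862.5 - 8.5P = -367 + 9P, so 1229.5 = 17.5P and P' = 2459/35; Q' = 862.5 − 8.5(2459/35) = 9286/35.
Change in price: 2459/35 − 75 = -166/35.

ΔP = -166/35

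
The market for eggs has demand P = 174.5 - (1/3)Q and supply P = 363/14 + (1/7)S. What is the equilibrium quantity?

Set the two price expressions equal: 174.5 - (1/3)Q = 363/14 + (1/7)Q.
1040/7 = (10/21)Q, so Q* = 312.
P* = 174.5 − (1/3)(312) = 70.5.

Q* = 312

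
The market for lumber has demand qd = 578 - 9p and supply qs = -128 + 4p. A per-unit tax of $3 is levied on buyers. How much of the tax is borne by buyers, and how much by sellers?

Buyers bear 12/13, sellers bear 27/13

Pre-tax equilibrium: p* = 706/13, q* = 1160/13.
Tax on buyers shifts demand to qd = 578 − 9(p + 3) = 551 - 9p.
551 - 9p = -128 + 4p gives seller price ps = 679/13; buyers pay pb = 679/13 + 3 = 718/13.
New quantity: q = 578 − 9(718/13) = 1052/13.
Buyer burden = 718/13 − 706/13 = 12/13; seller burden = 706/13 − 679/13 = 27/13.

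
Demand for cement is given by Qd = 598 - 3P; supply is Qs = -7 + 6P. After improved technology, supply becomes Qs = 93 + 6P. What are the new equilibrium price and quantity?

P' = 505/9, Q' = 1289/3

Original equilibrium: P* = 605/9, Q* = 1189/3.
New equilibrium: 598 - 3P = 93 + 6P, so 505 = 9P and P' = 505/9; Q' = 598 − 3(505/9) = 1289/3.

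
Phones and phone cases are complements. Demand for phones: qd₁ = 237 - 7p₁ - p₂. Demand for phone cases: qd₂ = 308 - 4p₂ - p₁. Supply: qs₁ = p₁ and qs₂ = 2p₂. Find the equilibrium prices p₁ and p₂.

Market 1: 237 - 7p₁ - p₂ = p₁ → 8p₁ + p₂ = 237.
Market 2: 6p₂ + p₁ = 308.
Eliminating p₂: 6×(1) − 1×(2) gives 47p₁ = 1114, so p₁ = 1114/47.
Back-substitute into (2): p₂ = (308 − 1×1114/47) / 6 = 2227/47.

p₁ = 1114/47, p₂ = 2227/47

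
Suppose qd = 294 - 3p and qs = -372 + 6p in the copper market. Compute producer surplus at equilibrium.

Equilibrium: 294 - 3p = -372 + 6p gives p* = 74, q* = 72.
Supply starts at p = 62 (where qs = 0).
PS = ½(74 − 62)(72) = 432.

Producer surplus = 432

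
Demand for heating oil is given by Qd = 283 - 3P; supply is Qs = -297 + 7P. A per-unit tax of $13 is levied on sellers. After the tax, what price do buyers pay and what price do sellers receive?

Buyers pay $67.1, sellers receive $54.1

Pre-tax equilibrium: P* = 58, Q* = 109.
Tax on sellers shifts supply to Qs = -297 + 7(P − 13) = -388 + 7P.
283 - 3P = -388 + 7P gives buyer price Pb = 67.1; sellers receive Ps = 67.1 − 13 = 54.1.
New quantity: Q = 283 − 3(67.1) = 81.7.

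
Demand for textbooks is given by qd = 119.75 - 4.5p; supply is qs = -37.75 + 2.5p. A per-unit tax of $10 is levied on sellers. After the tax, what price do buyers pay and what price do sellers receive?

Buyers pay 365/14, sellers receive 225/14

Pre-tax equilibrium: p* = 22.5, q* = 18.5.
Tax on sellers shifts supply to qs = -37.75 + 2.5(p − 10) = -62.75 + 2.5p.
119.75 - 4.5p = -62.75 + 2.5p gives buyer price pb = 365/14; sellers receive ps = 365/14 − 10 = 225/14.
New quantity: q = 119.75 − 4.5(365/14) = 17/7.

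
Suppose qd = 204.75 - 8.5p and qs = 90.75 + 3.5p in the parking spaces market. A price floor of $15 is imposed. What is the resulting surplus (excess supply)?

Surplus = 66

Equilibrium price would be p* = 9.5, so the floor at 15 binds.
At p = 15: qd = 77.25, qs = 143.25.
Surplus = 143.25 − 77.25 = 66.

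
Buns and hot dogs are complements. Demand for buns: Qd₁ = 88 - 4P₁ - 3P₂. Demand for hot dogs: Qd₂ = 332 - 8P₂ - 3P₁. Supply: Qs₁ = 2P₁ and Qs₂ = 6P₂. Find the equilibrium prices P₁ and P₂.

P₁ = 236/75, P₂ = 23.04

Market 1: 88 - 4P₁ - 3P₂ = 2P₁ → 6P₁ + 3P₂ = 88.
Market 2: 14P₂ + 3P₁ = 332.
Eliminating P₂: 14×(1) − 3×(2) gives 75P₁ = 236, so P₁ = 236/75.
Back-substitute into (2): P₂ = (332 − 3×236/75) / 14 = 23.04.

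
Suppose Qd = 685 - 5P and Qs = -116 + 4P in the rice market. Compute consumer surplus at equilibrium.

Equilibrium: 685 - 5P = -116 + 4P gives P* = 89, Q* = 240.
Demand choke price (Qd = 0): P = 137.
CS = ½(137 − 89)(240) = 5760.

Consumer surplus = 5760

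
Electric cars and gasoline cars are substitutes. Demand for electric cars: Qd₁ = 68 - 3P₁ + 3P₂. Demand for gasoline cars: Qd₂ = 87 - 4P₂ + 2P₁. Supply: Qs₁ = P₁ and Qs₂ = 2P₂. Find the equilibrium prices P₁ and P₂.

P₁ = 223/6, P₂ = 242/9

Market 1: 68 - 3P₁ + 3P₂ = P₁ → 4P₁ - 3P₂ = 68.
Market 2: 6P₂ - 2P₁ = 87.
Eliminating P₂: 6×(1) + 3×(2) gives 18P₁ = 669, so P₁ = 223/6.
Back-substitute into (2): P₂ = (87 + 2×223/6) / 6 = 242/9.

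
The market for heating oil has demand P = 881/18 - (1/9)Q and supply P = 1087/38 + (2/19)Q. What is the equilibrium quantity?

Set the two price expressions equal: 881/18 - (1/9)Q = 1087/38 + (2/19)Q.
3478/171 = (37/171)Q, so Q* = 94.
P* = 881/18 − (1/9)(94) = 38.5.

Q* = 94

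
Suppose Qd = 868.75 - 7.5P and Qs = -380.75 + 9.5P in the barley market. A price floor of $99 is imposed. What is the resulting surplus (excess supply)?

Equilibrium price would be P* = 73.5, so the floor at 99 binds.
At P = 99: Qd = 126.25, Qs = 559.75.
Surplus = 559.75 − 126.25 = 433.5.

Surplus = 433.5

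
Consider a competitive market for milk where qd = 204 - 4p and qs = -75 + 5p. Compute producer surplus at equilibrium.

Equilibrium: 204 - 4p = -75 + 5p gives p* = 31, q* = 80.
Supply starts at p = 15 (where qs = 0).
PS = ½(31 − 15)(80) = 640.

Producer surplus = 640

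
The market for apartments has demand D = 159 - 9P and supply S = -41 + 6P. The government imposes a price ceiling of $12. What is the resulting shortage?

Shortage = 20

Equilibrium price would be P* = 40/3, so the ceiling at 12 binds.
At P = 12: D = 159 − 9(12) = 51, S = -41 + 6(12) = 31.
Shortage = 51 − 31 = 20.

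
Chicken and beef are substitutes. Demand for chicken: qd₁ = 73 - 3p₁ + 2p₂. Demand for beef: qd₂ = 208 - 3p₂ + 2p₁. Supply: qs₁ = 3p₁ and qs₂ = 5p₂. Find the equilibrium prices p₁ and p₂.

Market 1: 73 - 3p₁ + 2p₂ = 3p₁ → 6p₁ - 2p₂ = 73.
Market 2: 8p₂ - 2p₁ = 208.
Eliminating p₂: 8×(1) + 2×(2) gives 44p₁ = 1000, so p₁ = 250/11.
Back-substitute into (2): p₂ = (208 + 2×250/11) / 8 = 697/22.

p₁ = 250/11, p₂ = 697/22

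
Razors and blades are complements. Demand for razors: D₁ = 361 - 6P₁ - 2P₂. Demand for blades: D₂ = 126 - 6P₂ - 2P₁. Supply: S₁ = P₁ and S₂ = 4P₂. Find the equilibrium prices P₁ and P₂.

P₁ = 1679/33, P₂ = 80/33

Market 1: 361 - 6P₁ - 2P₂ = P₁ → 7P₁ + 2P₂ = 361.
Market 2: 10P₂ + 2P₁ = 126.
Eliminating P₂: 10×(1) − 2×(2) gives 66P₁ = 3358, so P₁ = 1679/33.
Back-substitute into (2): P₂ = (126 − 2×1679/33) / 10 = 80/33.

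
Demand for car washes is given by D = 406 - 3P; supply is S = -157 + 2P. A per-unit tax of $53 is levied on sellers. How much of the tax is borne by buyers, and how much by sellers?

Pre-tax equilibrium: P* = 112.6, Q* = 68.2.
Tax on sellers shifts supply to S = -157 + 2(P − 53) = -263 + 2P.
406 - 3P = -263 + 2P gives buyer price Pb = 133.8; sellers receive Ps = 133.8 − 53 = 80.8.
New quantity: Q = 406 − 3(133.8) = 4.6.
Buyer burden = 133.8 − 112.6 = 21.2; seller burden = 112.6 − 80.8 = 31.8.

Buyers bear $21.2, sellers bear $31.8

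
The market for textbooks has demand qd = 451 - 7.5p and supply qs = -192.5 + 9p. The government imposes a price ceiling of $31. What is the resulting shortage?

Shortage = 132

Equilibrium price would be p* = 39, so the ceiling at 31 binds.
At p = 31: qd = 451 − 7.5(31) = 218.5, qs = -192.5 + 9(31) = 86.5.
Shortage = 218.5 − 86.5 = 132.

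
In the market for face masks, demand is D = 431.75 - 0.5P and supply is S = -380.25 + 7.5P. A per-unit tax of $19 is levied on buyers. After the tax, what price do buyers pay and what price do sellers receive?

Pre-tax equilibrium: P* = 101.5, Q* = 381.
Tax on buyers shifts demand to D = 431.75 − 0.5(P + 19) = 422.25 - 0.5P.
422.25 - 0.5P = -380.25 + 7.5P gives seller price Ps = 100.3125; buyers pay Pb = 100.3125 + 19 = 119.3125.
New quantity: Q = 431.75 − 0.5(119.3125) = 372.09375.

Buyers pay $119.3125, sellers receive $100.3125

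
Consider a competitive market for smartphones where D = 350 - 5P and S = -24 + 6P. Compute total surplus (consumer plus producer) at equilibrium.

Equilibrium: 350 - 5P = -24 + 6P gives P* = 34, Q* = 180.
Demand choke price: P = 70; supply starts at P = 4.
CS = ½(70 − 34)(180) = 3240; PS = ½(34 − 4)(180) = 2700.

Total surplus = 5940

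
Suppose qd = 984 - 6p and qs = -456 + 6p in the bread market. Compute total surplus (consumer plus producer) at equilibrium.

Total surplus = 11616

Equilibrium: 984 - 6p = -456 + 6p gives p* = 120, q* = 264.
Demand choke price: p = 164; supply starts at p = 76.
CS = ½(164 − 120)(264) = 5808; PS = ½(120 − 76)(264) = 5808.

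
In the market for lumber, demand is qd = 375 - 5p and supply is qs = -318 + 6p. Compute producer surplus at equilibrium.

Equilibrium: 375 - 5p = -318 + 6p gives p* = 63, q* = 60.
Supply starts at p = 53 (where qs = 0).
PS = ½(63 − 53)(60) = 300.

Producer surplus = 300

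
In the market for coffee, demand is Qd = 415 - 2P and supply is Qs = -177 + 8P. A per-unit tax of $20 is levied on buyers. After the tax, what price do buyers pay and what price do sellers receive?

Buyers pay $75.2, sellers receive $55.2

Pre-tax equilibrium: P* = 59.2, Q* = 296.6.
Tax on buyers shifts demand to Qd = 415 − 2(P + 20) = 375 - 2P.
375 - 2P = -177 + 8P gives seller price Ps = 55.2; buyers pay Pb = 55.2 + 20 = 75.2.
New quantity: Q = 415 − 2(75.2) = 264.6.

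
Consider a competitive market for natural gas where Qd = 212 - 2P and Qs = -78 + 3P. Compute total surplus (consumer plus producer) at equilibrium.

Equilibrium: 212 - 2P = -78 + 3P gives P* = 58, Q* = 96.
Demand choke price: P = 106; supply starts at P = 26.
CS = ½(106 − 58)(96) = 2304; PS = ½(58 − 26)(96) = 1536.

Total surplus = 3840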